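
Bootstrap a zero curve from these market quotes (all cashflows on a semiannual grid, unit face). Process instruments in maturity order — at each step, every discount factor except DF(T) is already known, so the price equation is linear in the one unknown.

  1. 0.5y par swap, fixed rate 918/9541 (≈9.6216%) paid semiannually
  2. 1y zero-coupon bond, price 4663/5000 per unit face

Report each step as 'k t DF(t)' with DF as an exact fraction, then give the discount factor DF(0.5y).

1 1/2 9541/10000
2 1 4663/5000
DF(0.5y) = 9541/10000 ≈ 0.954100

step 1 [0.5y] swap r/2=459/9541: DF=(1 − 459/9541·(0))/(1+459/9541) = 9541/10000 ≈ 0.954100
step 2 [1y] zero: DF = P = 4663/5000 ≈ 0.932600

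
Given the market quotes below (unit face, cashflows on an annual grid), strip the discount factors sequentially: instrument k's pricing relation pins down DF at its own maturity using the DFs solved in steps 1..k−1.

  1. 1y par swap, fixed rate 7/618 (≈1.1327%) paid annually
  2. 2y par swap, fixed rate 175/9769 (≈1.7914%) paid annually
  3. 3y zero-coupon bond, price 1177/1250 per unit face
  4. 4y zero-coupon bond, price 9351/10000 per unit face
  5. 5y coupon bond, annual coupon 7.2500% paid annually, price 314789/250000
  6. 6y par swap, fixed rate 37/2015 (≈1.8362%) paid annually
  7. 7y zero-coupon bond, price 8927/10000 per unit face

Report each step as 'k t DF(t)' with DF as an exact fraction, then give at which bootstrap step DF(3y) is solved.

1 1 618/625
2 2 193/200
3 3 1177/1250
4 4 9351/10000
5 5 9151/10000
6 6 2241/2500
7 7 8927/10000
DF(3y) is solved at step 3

step 1 [1y] swap r/1=7/618: DF=(1 − 7/618·(0))/(1+7/618) = 618/625 ≈ 0.988800
step 2 [2y] swap r/1=175/9769: DF=(1 − 175/9769·(0.988800))/(1+175/9769) = 193/200 ≈ 0.965000
step 3 [3y] zero: DF = P = 1177/1250 ≈ 0.941600
step 4 [4y] zero: DF = P = 9351/10000 ≈ 0.935100
step 5 [5y] bond c/1=29/400: DF=(314789/250000 − 29/400·(0.988800+0.965000+0.941600+0.935100))/(1+29/400) = 9151/10000 ≈ 0.915100
step 6 [6y] swap r/1=37/2015: DF=(1 − 37/2015·(0.988800+0.965000+0.941600+0.935100+0.915100))/(1+37/2015) = 2241/2500 ≈ 0.896400
step 7 [7y] zero: DF = P = 8927/10000 ≈ 0.892700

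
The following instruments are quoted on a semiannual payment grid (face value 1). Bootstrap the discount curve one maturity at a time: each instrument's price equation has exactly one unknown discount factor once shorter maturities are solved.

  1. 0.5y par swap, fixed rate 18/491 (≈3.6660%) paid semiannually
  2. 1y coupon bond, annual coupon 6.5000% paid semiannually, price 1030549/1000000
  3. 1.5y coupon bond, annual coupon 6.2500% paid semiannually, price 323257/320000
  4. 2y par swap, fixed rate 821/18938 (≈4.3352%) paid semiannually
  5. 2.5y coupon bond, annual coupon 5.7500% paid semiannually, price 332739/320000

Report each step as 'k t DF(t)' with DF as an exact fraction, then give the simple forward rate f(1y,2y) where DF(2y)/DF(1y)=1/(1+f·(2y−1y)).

step 1 [0.5y] swap r/2=9/491: DF=(1 − 9/491·(0))/(1+9/491) = 491/500 ≈ 0.982000
step 2 [1y] bond c/2=13/400: DF=(1030549/1000000 − 13/400·(0.982000))/(1+13/400) = 1209/1250 ≈ 0.967200
step 3 [1.5y] bond c/2=1/32: DF=(323257/320000 − 1/32·(0.982000+0.967200))/(1+1/32) = 1841/2000 ≈ 0.920500
step 4 [2y] swap r/2=821/37876: DF=(1 − 821/37876·(0.982000+0.967200+0.920500))/(1+821/37876) = 9179/10000 ≈ 0.917900
step 5 [2.5y] bond c/2=23/800: DF=(332739/320000 − 23/800·(0.982000+0.967200+0.920500+0.917900))/(1+23/800) = 9049/10000 ≈ 0.904900

1 1/2 491/500
2 1 1209/1250
3 3/2 1841/2000
4 2 9179/10000
5 5/2 9049/10000
f(1y,2y) = ((1209/1250)/(9179/10000) − 1)/(1) = 493/9179 ≈ 5.3710%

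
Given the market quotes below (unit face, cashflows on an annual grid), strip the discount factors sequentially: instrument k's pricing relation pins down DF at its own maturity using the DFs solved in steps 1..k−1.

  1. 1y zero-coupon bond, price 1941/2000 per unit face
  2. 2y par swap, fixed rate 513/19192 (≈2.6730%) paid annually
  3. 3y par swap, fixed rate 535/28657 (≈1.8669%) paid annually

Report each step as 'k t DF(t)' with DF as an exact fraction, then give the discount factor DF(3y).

step 1 [1y] zero: DF = P = 1941/2000 ≈ 0.970500
step 2 [2y] swap r/1=513/19192: DF=(1 − 513/19192·(0.970500))/(1+513/19192) = 9487/10000 ≈ 0.948700
step 3 [3y] swap r/1=535/28657: DF=(1 − 535/28657·(0.970500+0.948700))/(1+535/28657) = 1893/2000 ≈ 0.946500

1 1 1941/2000
2 2 9487/10000
3 3 1893/2000
DF(3y) = 1893/2000 ≈ 0.946500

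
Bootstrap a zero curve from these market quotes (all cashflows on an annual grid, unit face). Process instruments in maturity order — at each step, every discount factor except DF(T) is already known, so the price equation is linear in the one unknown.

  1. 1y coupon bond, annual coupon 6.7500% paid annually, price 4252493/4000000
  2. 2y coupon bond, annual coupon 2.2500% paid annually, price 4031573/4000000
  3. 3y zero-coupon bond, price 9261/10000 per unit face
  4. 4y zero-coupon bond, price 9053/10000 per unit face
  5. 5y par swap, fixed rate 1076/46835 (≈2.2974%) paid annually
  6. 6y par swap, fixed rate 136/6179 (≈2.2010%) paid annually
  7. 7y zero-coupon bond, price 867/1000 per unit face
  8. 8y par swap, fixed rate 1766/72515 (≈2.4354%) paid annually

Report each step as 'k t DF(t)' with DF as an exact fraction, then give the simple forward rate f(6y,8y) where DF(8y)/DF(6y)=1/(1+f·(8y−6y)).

step 1 [1y] bond c/1=27/400: DF=(4252493/4000000 − 27/400·(0))/(1+27/400) = 9959/10000 ≈ 0.995900
step 2 [2y] bond c/1=9/400: DF=(4031573/4000000 − 9/400·(0.995900))/(1+9/400) = 4819/5000 ≈ 0.963800
step 3 [3y] zero: DF = P = 9261/10000 ≈ 0.926100
step 4 [4y] zero: DF = P = 9053/10000 ≈ 0.905300
step 5 [5y] swap r/1=1076/46835: DF=(1 − 1076/46835·(0.995900+0.963800+0.926100+0.905300))/(1+1076/46835) = 2231/2500 ≈ 0.892400
step 6 [6y] swap r/1=136/6179: DF=(1 − 136/6179·(0.995900+0.963800+0.926100+0.905300+0.892400))/(1+136/6179) = 1097/1250 ≈ 0.877600
step 7 [7y] zero: DF = P = 867/1000 ≈ 0.867000
step 8 [8y] swap r/1=1766/72515: DF=(1 − 1766/72515·(0.995900+0.963800+0.926100+0.905300+0.892400+0.877600+0.867000))/(1+1766/72515) = 4117/5000 ≈ 0.823400

1 1 9959/10000
2 2 4819/5000
3 3 9261/10000
4 4 9053/10000
5 5 2231/2500
6 6 1097/1250
7 7 867/1000
8 8 4117/5000
f(6y,8y) = ((1097/1250)/(4117/5000) − 1)/(2) = 271/8234 ≈ 3.2912%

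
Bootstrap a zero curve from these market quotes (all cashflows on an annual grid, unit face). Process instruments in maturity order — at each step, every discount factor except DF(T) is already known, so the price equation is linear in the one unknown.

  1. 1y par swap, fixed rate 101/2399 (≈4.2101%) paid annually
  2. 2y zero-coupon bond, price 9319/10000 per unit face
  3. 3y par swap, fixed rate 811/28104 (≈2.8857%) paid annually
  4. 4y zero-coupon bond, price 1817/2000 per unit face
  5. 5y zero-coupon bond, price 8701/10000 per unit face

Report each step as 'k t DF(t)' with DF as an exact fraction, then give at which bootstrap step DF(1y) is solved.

1 1 2399/2500
2 2 9319/10000
3 3 9189/10000
4 4 1817/2000
5 5 8701/10000
DF(1y) is solved at step 1

step 1 [1y] swap r/1=101/2399: DF=(1 − 101/2399·(0))/(1+101/2399) = 2399/2500 ≈ 0.959600
step 2 [2y] zero: DF = P = 9319/10000 ≈ 0.931900
step 3 [3y] swap r/1=811/28104: DF=(1 − 811/28104·(0.959600+0.931900))/(1+811/28104) = 9189/10000 ≈ 0.918900
step 4 [4y] zero: DF = P = 1817/2000 ≈ 0.908500
step 5 [5y] zero: DF = P = 8701/10000 ≈ 0.870100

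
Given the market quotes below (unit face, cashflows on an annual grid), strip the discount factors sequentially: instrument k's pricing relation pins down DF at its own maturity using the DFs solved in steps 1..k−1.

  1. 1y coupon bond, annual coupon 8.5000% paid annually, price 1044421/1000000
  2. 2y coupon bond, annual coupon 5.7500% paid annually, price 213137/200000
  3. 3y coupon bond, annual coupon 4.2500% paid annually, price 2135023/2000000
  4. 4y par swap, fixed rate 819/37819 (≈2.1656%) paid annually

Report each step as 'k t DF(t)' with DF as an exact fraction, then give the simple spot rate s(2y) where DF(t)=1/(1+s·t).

1 1 4813/5000
2 2 4777/5000
3 3 4729/5000
4 4 9181/10000
s(2y) = (1/(4777/5000) − 1)/(2) = 223/9554 ≈ 2.3341%

step 1 [1y] bond c/1=17/200: DF=(1044421/1000000 − 17/200·(0))/(1+17/200) = 4813/5000 ≈ 0.962600
step 2 [2y] bond c/1=23/400: DF=(213137/200000 − 23/400·(0.962600))/(1+23/400) = 4777/5000 ≈ 0.955400
step 3 [3y] bond c/1=17/400: DF=(2135023/2000000 − 17/400·(0.962600+0.955400))/(1+17/400) = 4729/5000 ≈ 0.945800
step 4 [4y] swap r/1=819/37819: DF=(1 − 819/37819·(0.962600+0.955400+0.945800))/(1+819/37819) = 9181/10000 ≈ 0.918100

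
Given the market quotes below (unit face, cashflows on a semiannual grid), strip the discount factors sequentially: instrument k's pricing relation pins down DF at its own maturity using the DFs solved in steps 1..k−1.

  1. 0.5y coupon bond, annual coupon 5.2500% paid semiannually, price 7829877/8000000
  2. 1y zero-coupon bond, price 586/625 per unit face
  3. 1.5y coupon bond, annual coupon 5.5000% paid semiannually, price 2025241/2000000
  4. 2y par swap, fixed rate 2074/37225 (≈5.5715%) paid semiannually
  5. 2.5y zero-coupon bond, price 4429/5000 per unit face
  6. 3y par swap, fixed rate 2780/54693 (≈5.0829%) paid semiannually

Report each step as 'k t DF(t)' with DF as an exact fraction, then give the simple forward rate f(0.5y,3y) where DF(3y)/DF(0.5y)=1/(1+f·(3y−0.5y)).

step 1 [0.5y] bond c/2=21/800: DF=(7829877/8000000 − 21/800·(0))/(1+21/800) = 9537/10000 ≈ 0.953700
step 2 [1y] zero: DF = P = 586/625 ≈ 0.937600
step 3 [1.5y] bond c/2=11/400: DF=(2025241/2000000 − 11/400·(0.953700+0.937600))/(1+11/400) = 9349/10000 ≈ 0.934900
step 4 [2y] swap r/2=1037/37225: DF=(1 − 1037/37225·(0.953700+0.937600+0.934900))/(1+1037/37225) = 8963/10000 ≈ 0.896300
step 5 [2.5y] zero: DF = P = 4429/5000 ≈ 0.885800
step 6 [3y] swap r/2=1390/54693: DF=(1 − 1390/54693·(0.953700+0.937600+0.934900+0.896300+0.885800))/(1+1390/54693) = 861/1000 ≈ 0.861000

1 1/2 9537/10000
2 1 586/625
3 3/2 9349/10000
4 2 8963/10000
5 5/2 4429/5000
6 3 861/1000
f(0.5y,3y) = ((9537/10000)/(861/1000) − 1)/(5/2) = 309/7175 ≈ 4.3066%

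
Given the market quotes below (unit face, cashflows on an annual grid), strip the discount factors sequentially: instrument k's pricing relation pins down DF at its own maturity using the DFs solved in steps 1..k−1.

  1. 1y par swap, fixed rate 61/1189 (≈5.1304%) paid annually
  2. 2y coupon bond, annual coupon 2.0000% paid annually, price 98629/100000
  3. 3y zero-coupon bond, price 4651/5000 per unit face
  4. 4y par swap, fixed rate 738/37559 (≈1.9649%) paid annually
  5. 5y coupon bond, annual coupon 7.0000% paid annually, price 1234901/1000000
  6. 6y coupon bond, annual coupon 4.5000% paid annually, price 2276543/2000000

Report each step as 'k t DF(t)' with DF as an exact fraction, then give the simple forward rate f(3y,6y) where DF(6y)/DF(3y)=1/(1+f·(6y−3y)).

step 1 [1y] swap r/1=61/1189: DF=(1 − 61/1189·(0))/(1+61/1189) = 1189/1250 ≈ 0.951200
step 2 [2y] bond c/1=1/50: DF=(98629/100000 − 1/50·(0.951200))/(1+1/50) = 9483/10000 ≈ 0.948300
step 3 [3y] zero: DF = P = 4651/5000 ≈ 0.930200
step 4 [4y] swap r/1=738/37559: DF=(1 − 738/37559·(0.951200+0.948300+0.930200))/(1+738/37559) = 4631/5000 ≈ 0.926200
step 5 [5y] bond c/1=7/100: DF=(1234901/1000000 − 7/100·(0.951200+0.948300+0.930200+0.926200))/(1+7/100) = 2271/2500 ≈ 0.908400
step 6 [6y] bond c/1=9/200: DF=(2276543/2000000 − 9/200·(0.951200+0.948300+0.930200+0.926200+0.908400))/(1+9/200) = 2221/2500 ≈ 0.888400

1 1 1189/1250
2 2 9483/10000
3 3 4651/5000
4 4 4631/5000
5 5 2271/2500
6 6 2221/2500
f(3y,6y) = ((4651/5000)/(2221/2500) − 1)/(3) = 209/13326 ≈ 1.5684%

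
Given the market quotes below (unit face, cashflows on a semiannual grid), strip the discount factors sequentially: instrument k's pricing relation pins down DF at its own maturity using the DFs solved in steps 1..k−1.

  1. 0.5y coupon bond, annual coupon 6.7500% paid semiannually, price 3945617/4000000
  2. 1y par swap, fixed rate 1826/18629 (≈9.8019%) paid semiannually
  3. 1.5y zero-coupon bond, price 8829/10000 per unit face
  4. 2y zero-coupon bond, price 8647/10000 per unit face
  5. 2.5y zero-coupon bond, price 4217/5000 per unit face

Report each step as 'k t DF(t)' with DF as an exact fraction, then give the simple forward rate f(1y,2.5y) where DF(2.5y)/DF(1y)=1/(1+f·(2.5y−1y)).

step 1 [0.5y] bond c/2=27/800: DF=(3945617/4000000 − 27/800·(0))/(1+27/800) = 4771/5000 ≈ 0.954200
step 2 [1y] swap r/2=913/18629: DF=(1 − 913/18629·(0.954200))/(1+913/18629) = 9087/10000 ≈ 0.908700
step 3 [1.5y] zero: DF = P = 8829/10000 ≈ 0.882900
step 4 [2y] zero: DF = P = 8647/10000 ≈ 0.864700
step 5 [2.5y] zero: DF = P = 4217/5000 ≈ 0.843400

1 1/2 4771/5000
2 1 9087/10000
3 3/2 8829/10000
4 2 8647/10000
5 5/2 4217/5000
f(1y,2.5y) = ((9087/10000)/(4217/5000) − 1)/(3/2) = 653/12651 ≈ 5.1616%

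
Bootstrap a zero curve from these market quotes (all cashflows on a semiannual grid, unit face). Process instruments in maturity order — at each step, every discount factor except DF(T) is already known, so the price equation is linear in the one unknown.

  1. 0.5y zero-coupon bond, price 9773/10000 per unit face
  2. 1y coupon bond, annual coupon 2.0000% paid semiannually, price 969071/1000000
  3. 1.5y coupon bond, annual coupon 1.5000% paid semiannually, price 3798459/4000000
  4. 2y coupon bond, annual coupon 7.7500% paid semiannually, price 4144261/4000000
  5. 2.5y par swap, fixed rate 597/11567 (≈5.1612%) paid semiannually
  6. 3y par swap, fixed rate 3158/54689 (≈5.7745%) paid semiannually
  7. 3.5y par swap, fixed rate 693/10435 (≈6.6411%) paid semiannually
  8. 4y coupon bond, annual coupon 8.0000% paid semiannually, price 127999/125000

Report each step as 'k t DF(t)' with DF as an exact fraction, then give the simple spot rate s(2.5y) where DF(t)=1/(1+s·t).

step 1 [0.5y] zero: DF = P = 9773/10000 ≈ 0.977300
step 2 [1y] bond c/2=1/100: DF=(969071/1000000 − 1/100·(0.977300))/(1+1/100) = 4749/5000 ≈ 0.949800
step 3 [1.5y] bond c/2=3/400: DF=(3798459/4000000 − 3/400·(0.977300+0.949800))/(1+3/400) = 4641/5000 ≈ 0.928200
step 4 [2y] bond c/2=31/800: DF=(4144261/4000000 − 31/800·(0.977300+0.949800+0.928200))/(1+31/800) = 8909/10000 ≈ 0.890900
step 5 [2.5y] swap r/2=597/23134: DF=(1 − 597/23134·(0.977300+0.949800+0.928200+0.890900))/(1+597/23134) = 4403/5000 ≈ 0.880600
step 6 [3y] swap r/2=1579/54689: DF=(1 − 1579/54689·(0.977300+0.949800+0.928200+0.890900+0.880600))/(1+1579/54689) = 8421/10000 ≈ 0.842100
step 7 [3.5y] swap r/2=693/20870: DF=(1 − 693/20870·(0.977300+0.949800+0.928200+0.890900+0.880600+0.842100))/(1+693/20870) = 7921/10000 ≈ 0.792100
step 8 [4y] bond c/2=1/25: DF=(127999/125000 − 1/25·(0.977300+0.949800+0.928200+0.890900+0.880600+0.842100+0.792100))/(1+1/25) = 3719/5000 ≈ 0.743800

1 1/2 9773/10000
2 1 4749/5000
3 3/2 4641/5000
4 2 8909/10000
5 5/2 4403/5000
6 3 8421/10000
7 7/2 7921/10000
8 4 3719/5000
s(2.5y) = (1/(4403/5000) − 1)/(5/2) = 1194/22015 ≈ 5.4236%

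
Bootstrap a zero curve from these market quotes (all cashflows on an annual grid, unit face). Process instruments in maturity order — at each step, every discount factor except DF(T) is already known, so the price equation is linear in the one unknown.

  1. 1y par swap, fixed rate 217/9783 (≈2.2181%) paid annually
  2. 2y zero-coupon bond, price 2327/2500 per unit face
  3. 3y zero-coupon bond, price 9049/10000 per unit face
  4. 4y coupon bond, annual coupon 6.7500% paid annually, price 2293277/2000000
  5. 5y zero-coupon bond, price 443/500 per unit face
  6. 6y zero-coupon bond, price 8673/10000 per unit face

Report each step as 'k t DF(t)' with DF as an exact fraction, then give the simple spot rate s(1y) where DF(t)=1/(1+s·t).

1 1 9783/10000
2 2 2327/2500
3 3 9049/10000
4 4 4481/5000
5 5 443/500
6 6 8673/10000
s(1y) = (1/(9783/10000) − 1)/(1) = 217/9783 ≈ 2.2181%

step 1 [1y] swap r/1=217/9783: DF=(1 − 217/9783·(0))/(1+217/9783) = 9783/10000 ≈ 0.978300
step 2 [2y] zero: DF = P = 2327/2500 ≈ 0.930800
step 3 [3y] zero: DF = P = 9049/10000 ≈ 0.904900
step 4 [4y] bond c/1=27/400: DF=(2293277/2000000 − 27/400·(0.978300+0.930800+0.904900))/(1+27/400) = 4481/5000 ≈ 0.896200
step 5 [5y] zero: DF = P = 443/500 ≈ 0.886000
step 6 [6y] zero: DF = P = 8673/10000 ≈ 0.867300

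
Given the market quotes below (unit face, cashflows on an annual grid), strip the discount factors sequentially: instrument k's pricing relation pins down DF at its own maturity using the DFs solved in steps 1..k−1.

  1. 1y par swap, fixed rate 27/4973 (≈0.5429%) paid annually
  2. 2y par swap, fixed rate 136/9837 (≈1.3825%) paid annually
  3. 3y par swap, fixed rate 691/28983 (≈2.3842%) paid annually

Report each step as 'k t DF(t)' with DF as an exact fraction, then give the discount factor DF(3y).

1 1 4973/5000
2 2 608/625
3 3 9309/10000
DF(3y) = 9309/10000 ≈ 0.930900

step 1 [1y] swap r/1=27/4973: DF=(1 − 27/4973·(0))/(1+27/4973) = 4973/5000 ≈ 0.994600
step 2 [2y] swap r/1=136/9837: DF=(1 − 136/9837·(0.994600))/(1+136/9837) = 608/625 ≈ 0.972800
step 3 [3y] swap r/1=691/28983: DF=(1 − 691/28983·(0.994600+0.972800))/(1+691/28983) = 9309/10000 ≈ 0.930900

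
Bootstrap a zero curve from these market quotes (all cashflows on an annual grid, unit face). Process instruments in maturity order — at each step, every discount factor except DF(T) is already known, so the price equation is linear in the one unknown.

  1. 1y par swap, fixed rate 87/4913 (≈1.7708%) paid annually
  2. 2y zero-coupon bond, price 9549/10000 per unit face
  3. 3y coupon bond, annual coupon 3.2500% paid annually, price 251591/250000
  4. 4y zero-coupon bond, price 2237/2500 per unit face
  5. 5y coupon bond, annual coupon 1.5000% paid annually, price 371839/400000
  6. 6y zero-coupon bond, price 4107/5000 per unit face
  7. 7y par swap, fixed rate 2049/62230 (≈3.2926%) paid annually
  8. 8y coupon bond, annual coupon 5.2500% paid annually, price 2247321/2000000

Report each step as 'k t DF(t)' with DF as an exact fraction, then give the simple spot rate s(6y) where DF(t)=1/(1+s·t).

1 1 4913/5000
2 2 9549/10000
3 3 9137/10000
4 4 2237/2500
5 5 1721/2000
6 6 4107/5000
7 7 7951/10000
8 8 1893/2500
s(6y) = (1/(4107/5000) − 1)/(6) = 893/24642 ≈ 3.6239%

step 1 [1y] swap r/1=87/4913: DF=(1 − 87/4913·(0))/(1+87/4913) = 4913/5000 ≈ 0.982600
step 2 [2y] zero: DF = P = 9549/10000 ≈ 0.954900
step 3 [3y] bond c/1=13/400: DF=(251591/250000 − 13/400·(0.982600+0.954900))/(1+13/400) = 9137/10000 ≈ 0.913700
step 4 [4y] zero: DF = P = 2237/2500 ≈ 0.894800
step 5 [5y] bond c/1=3/200: DF=(371839/400000 − 3/200·(0.982600+0.954900+0.913700+0.894800))/(1+3/200) = 1721/2000 ≈ 0.860500
step 6 [6y] zero: DF = P = 4107/5000 ≈ 0.821400
step 7 [7y] swap r/1=2049/62230: DF=(1 − 2049/62230·(0.982600+0.954900+0.913700+0.894800+0.860500+0.821400))/(1+2049/62230) = 7951/10000 ≈ 0.795100
step 8 [8y] bond c/1=21/400: DF=(2247321/2000000 − 21/400·(0.982600+0.954900+0.913700+0.894800+0.860500+0.821400+0.795100))/(1+21/400) = 1893/2500 ≈ 0.757200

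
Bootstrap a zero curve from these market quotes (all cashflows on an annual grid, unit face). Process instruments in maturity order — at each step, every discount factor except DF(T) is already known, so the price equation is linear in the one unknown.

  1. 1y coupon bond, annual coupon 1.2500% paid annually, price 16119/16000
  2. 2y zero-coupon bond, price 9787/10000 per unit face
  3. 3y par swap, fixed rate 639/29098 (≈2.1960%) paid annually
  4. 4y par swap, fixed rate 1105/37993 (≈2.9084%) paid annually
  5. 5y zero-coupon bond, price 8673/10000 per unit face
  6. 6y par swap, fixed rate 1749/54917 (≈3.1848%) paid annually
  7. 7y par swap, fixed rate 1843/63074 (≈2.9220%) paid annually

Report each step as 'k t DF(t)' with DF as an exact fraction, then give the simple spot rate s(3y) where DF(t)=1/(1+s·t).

1 1 199/200
2 2 9787/10000
3 3 9361/10000
4 4 1779/2000
5 5 8673/10000
6 6 8251/10000
7 7 8157/10000
s(3y) = (1/(9361/10000) − 1)/(3) = 213/9361 ≈ 2.2754%

step 1 [1y] bond c/1=1/80: DF=(16119/16000 − 1/80·(0))/(1+1/80) = 199/200 ≈ 0.995000
step 2 [2y] zero: DF = P = 9787/10000 ≈ 0.978700
step 3 [3y] swap r/1=639/29098: DF=(1 − 639/29098·(0.995000+0.978700))/(1+639/29098) = 9361/10000 ≈ 0.936100
step 4 [4y] swap r/1=1105/37993: DF=(1 − 1105/37993·(0.995000+0.978700+0.936100))/(1+1105/37993) = 1779/2000 ≈ 0.889500
step 5 [5y] zero: DF = P = 8673/10000 ≈ 0.867300
step 6 [6y] swap r/1=1749/54917: DF=(1 − 1749/54917·(0.995000+0.978700+0.936100+0.889500+0.867300))/(1+1749/54917) = 8251/10000 ≈ 0.825100
step 7 [7y] swap r/1=1843/63074: DF=(1 − 1843/63074·(0.995000+0.978700+0.936100+0.889500+0.867300+0.825100))/(1+1843/63074) = 8157/10000 ≈ 0.815700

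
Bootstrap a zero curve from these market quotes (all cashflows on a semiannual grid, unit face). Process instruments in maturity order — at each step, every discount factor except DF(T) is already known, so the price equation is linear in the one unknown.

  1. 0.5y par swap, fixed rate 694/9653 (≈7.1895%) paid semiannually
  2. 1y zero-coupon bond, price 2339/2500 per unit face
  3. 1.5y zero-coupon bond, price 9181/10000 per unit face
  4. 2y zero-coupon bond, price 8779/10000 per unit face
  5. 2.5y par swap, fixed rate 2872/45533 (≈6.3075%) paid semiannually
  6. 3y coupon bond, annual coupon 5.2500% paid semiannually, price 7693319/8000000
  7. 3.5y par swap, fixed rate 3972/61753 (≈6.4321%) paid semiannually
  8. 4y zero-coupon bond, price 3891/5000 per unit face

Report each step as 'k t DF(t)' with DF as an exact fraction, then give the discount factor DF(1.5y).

1 1/2 9653/10000
2 1 2339/2500
3 3/2 9181/10000
4 2 8779/10000
5 5/2 2141/2500
6 3 4103/5000
7 7/2 4007/5000
8 4 3891/5000
DF(1.5y) = 9181/10000 ≈ 0.918100

step 1 [0.5y] swap r/2=347/9653: DF=(1 − 347/9653·(0))/(1+347/9653) = 9653/10000 ≈ 0.965300
step 2 [1y] zero: DF = P = 2339/2500 ≈ 0.935600
step 3 [1.5y] zero: DF = P = 9181/10000 ≈ 0.918100
step 4 [2y] zero: DF = P = 8779/10000 ≈ 0.877900
step 5 [2.5y] swap r/2=1436/45533: DF=(1 − 1436/45533·(0.965300+0.935600+0.918100+0.877900))/(1+1436/45533) = 2141/2500 ≈ 0.856400
step 6 [3y] bond c/2=21/800: DF=(7693319/8000000 − 21/800·(0.965300+0.935600+0.918100+0.877900+0.856400))/(1+21/800) = 4103/5000 ≈ 0.820600
step 7 [3.5y] swap r/2=1986/61753: DF=(1 − 1986/61753·(0.965300+0.935600+0.918100+0.877900+0.856400+0.820600))/(1+1986/61753) = 4007/5000 ≈ 0.801400
step 8 [4y] zero: DF = P = 3891/5000 ≈ 0.778200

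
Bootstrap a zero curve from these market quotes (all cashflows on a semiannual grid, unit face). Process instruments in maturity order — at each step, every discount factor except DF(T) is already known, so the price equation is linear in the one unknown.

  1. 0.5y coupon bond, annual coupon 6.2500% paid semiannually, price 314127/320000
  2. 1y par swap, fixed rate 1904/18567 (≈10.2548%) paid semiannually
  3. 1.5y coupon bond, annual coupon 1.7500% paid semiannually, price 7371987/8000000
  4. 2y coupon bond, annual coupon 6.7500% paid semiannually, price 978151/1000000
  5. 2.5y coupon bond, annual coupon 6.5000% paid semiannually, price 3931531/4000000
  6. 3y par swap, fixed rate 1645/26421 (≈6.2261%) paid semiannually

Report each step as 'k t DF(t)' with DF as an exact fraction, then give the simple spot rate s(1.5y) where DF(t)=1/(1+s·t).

1 1/2 9519/10000
2 1 1131/1250
3 3/2 4487/5000
4 2 8563/10000
5 5/2 8383/10000
6 3 1671/2000
s(1.5y) = (1/(4487/5000) − 1)/(3/2) = 342/4487 ≈ 7.6220%

step 1 [0.5y] bond c/2=1/32: DF=(314127/320000 − 1/32·(0))/(1+1/32) = 9519/10000 ≈ 0.951900
step 2 [1y] swap r/2=952/18567: DF=(1 − 952/18567·(0.951900))/(1+952/18567) = 1131/1250 ≈ 0.904800
step 3 [1.5y] bond c/2=7/800: DF=(7371987/8000000 − 7/800·(0.951900+0.904800))/(1+7/800) = 4487/5000 ≈ 0.897400
step 4 [2y] bond c/2=27/800: DF=(978151/1000000 − 27/800·(0.951900+0.904800+0.897400))/(1+27/800) = 8563/10000 ≈ 0.856300
step 5 [2.5y] bond c/2=13/400: DF=(3931531/4000000 − 13/400·(0.951900+0.904800+0.897400+0.856300))/(1+13/400) = 8383/10000 ≈ 0.838300
step 6 [3y] swap r/2=1645/52842: DF=(1 − 1645/52842·(0.951900+0.904800+0.897400+0.856300+0.838300))/(1+1645/52842) = 1671/2000 ≈ 0.835500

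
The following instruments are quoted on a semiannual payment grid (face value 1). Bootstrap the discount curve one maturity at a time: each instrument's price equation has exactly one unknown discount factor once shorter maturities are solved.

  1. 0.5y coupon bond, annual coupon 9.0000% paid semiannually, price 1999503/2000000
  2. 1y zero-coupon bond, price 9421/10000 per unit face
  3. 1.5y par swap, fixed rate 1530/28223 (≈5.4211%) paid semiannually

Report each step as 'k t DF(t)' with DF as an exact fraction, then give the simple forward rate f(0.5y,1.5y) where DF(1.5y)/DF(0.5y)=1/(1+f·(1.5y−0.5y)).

step 1 [0.5y] bond c/2=9/200: DF=(1999503/2000000 − 9/200·(0))/(1+9/200) = 9567/10000 ≈ 0.956700
step 2 [1y] zero: DF = P = 9421/10000 ≈ 0.942100
step 3 [1.5y] swap r/2=765/28223: DF=(1 − 765/28223·(0.956700+0.942100))/(1+765/28223) = 1847/2000 ≈ 0.923500

1 1/2 9567/10000
2 1 9421/10000
3 3/2 1847/2000
f(0.5y,1.5y) = ((9567/10000)/(1847/2000) − 1)/(1) = 332/9235 ≈ 3.5950%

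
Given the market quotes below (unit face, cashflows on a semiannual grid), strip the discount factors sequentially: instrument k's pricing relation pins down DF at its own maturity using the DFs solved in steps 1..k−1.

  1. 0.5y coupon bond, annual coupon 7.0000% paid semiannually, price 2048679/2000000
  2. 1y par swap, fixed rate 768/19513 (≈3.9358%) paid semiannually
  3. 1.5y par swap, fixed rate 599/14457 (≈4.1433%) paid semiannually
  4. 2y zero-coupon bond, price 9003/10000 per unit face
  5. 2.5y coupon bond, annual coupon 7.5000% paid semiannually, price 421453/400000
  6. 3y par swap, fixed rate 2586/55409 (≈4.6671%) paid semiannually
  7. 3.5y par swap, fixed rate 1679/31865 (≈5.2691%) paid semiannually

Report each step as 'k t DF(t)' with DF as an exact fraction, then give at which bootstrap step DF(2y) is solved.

step 1 [0.5y] bond c/2=7/200: DF=(2048679/2000000 − 7/200·(0))/(1+7/200) = 9897/10000 ≈ 0.989700
step 2 [1y] swap r/2=384/19513: DF=(1 − 384/19513·(0.989700))/(1+384/19513) = 601/625 ≈ 0.961600
step 3 [1.5y] swap r/2=599/28914: DF=(1 − 599/28914·(0.989700+0.961600))/(1+599/28914) = 9401/10000 ≈ 0.940100
step 4 [2y] zero: DF = P = 9003/10000 ≈ 0.900300
step 5 [2.5y] bond c/2=3/80: DF=(421453/400000 − 3/80·(0.989700+0.961600+0.940100+0.900300))/(1+3/80) = 1757/2000 ≈ 0.878500
step 6 [3y] swap r/2=1293/55409: DF=(1 − 1293/55409·(0.989700+0.961600+0.940100+0.900300+0.878500))/(1+1293/55409) = 8707/10000 ≈ 0.870700
step 7 [3.5y] swap r/2=1679/63730: DF=(1 − 1679/63730·(0.989700+0.961600+0.940100+0.900300+0.878500+0.870700))/(1+1679/63730) = 8321/10000 ≈ 0.832100

1 1/2 9897/10000
2 1 601/625
3 3/2 9401/10000
4 2 9003/10000
5 5/2 1757/2000
6 3 8707/10000
7 7/2 8321/10000
DF(2y) is solved at step 4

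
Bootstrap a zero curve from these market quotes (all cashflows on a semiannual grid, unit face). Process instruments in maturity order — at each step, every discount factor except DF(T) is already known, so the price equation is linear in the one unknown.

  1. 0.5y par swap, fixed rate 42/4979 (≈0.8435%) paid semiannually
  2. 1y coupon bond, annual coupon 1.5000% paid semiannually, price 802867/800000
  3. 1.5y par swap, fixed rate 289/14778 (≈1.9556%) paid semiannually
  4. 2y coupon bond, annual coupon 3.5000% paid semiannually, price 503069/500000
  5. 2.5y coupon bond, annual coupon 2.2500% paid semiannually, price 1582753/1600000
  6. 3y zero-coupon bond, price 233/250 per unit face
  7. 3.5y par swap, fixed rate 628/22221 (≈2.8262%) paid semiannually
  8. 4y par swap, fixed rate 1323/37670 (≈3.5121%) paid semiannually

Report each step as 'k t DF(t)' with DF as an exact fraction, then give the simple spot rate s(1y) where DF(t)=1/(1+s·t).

step 1 [0.5y] swap r/2=21/4979: DF=(1 − 21/4979·(0))/(1+21/4979) = 4979/5000 ≈ 0.995800
step 2 [1y] bond c/2=3/400: DF=(802867/800000 − 3/400·(0.995800))/(1+3/400) = 9887/10000 ≈ 0.988700
step 3 [1.5y] swap r/2=289/29556: DF=(1 − 289/29556·(0.995800+0.988700))/(1+289/29556) = 9711/10000 ≈ 0.971100
step 4 [2y] bond c/2=7/400: DF=(503069/500000 − 7/400·(0.995800+0.988700+0.971100))/(1+7/400) = 469/500 ≈ 0.938000
step 5 [2.5y] bond c/2=9/800: DF=(1582753/1600000 − 9/800·(0.995800+0.988700+0.971100+0.938000))/(1+9/800) = 9349/10000 ≈ 0.934900
step 6 [3y] zero: DF = P = 233/250 ≈ 0.932000
step 7 [3.5y] swap r/2=314/22221: DF=(1 − 314/22221·(0.995800+0.988700+0.971100+0.938000+0.934900+0.932000))/(1+314/22221) = 4529/5000 ≈ 0.905800
step 8 [4y] swap r/2=1323/75340: DF=(1 − 1323/75340·(0.995800+0.988700+0.971100+0.938000+0.934900+0.932000+0.905800))/(1+1323/75340) = 8677/10000 ≈ 0.867700

1 1/2 4979/5000
2 1 9887/10000
3 3/2 9711/10000
4 2 469/500
5 5/2 9349/10000
6 3 233/250
7 7/2 4529/5000
8 4 8677/10000
s(1y) = (1/(9887/10000) − 1)/(1) = 113/9887 ≈ 1.1429%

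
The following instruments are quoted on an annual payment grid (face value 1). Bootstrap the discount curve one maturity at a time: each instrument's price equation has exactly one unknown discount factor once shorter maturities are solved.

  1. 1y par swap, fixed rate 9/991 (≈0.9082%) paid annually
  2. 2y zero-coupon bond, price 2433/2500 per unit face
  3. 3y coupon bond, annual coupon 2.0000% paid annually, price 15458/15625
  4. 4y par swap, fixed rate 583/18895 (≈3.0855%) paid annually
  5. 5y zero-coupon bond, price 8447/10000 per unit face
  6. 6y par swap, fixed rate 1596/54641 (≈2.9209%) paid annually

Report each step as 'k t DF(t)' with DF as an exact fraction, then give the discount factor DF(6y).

step 1 [1y] swap r/1=9/991: DF=(1 − 9/991·(0))/(1+9/991) = 991/1000 ≈ 0.991000
step 2 [2y] zero: DF = P = 2433/2500 ≈ 0.973200
step 3 [3y] bond c/1=1/50: DF=(15458/15625 − 1/50·(0.991000+0.973200))/(1+1/50) = 4657/5000 ≈ 0.931400
step 4 [4y] swap r/1=583/18895: DF=(1 − 583/18895·(0.991000+0.973200+0.931400))/(1+583/18895) = 4417/5000 ≈ 0.883400
step 5 [5y] zero: DF = P = 8447/10000 ≈ 0.844700
step 6 [6y] swap r/1=1596/54641: DF=(1 − 1596/54641·(0.991000+0.973200+0.931400+0.883400+0.844700))/(1+1596/54641) = 2101/2500 ≈ 0.840400

1 1 991/1000
2 2 2433/2500
3 3 4657/5000
4 4 4417/5000
5 5 8447/10000
6 6 2101/2500
DF(6y) = 2101/2500 ≈ 0.840400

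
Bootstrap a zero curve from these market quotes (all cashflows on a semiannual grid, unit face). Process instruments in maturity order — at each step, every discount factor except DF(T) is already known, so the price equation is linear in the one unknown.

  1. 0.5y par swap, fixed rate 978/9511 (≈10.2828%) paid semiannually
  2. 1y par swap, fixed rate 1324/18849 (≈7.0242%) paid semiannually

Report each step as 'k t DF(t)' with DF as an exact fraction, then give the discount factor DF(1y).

1 1/2 9511/10000
2 1 4669/5000
DF(1y) = 4669/5000 ≈ 0.933800

step 1 [0.5y] swap r/2=489/9511: DF=(1 − 489/9511·(0))/(1+489/9511) = 9511/10000 ≈ 0.951100
step 2 [1y] swap r/2=662/18849: DF=(1 − 662/18849·(0.951100))/(1+662/18849) = 4669/5000 ≈ 0.933800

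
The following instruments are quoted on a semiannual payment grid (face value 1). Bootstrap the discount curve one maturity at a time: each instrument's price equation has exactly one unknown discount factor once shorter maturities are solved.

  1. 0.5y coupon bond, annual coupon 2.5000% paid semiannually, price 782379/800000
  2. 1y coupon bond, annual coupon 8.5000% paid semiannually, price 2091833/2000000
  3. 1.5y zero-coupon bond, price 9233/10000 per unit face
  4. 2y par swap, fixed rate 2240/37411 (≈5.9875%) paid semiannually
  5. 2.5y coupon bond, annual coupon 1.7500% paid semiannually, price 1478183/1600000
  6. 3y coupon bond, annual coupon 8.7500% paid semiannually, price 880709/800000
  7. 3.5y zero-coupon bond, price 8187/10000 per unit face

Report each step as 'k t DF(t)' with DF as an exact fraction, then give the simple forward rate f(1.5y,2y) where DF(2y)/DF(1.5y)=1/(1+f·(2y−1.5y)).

step 1 [0.5y] bond c/2=1/80: DF=(782379/800000 − 1/80·(0))/(1+1/80) = 9659/10000 ≈ 0.965900
step 2 [1y] bond c/2=17/400: DF=(2091833/2000000 − 17/400·(0.965900))/(1+17/400) = 9639/10000 ≈ 0.963900
step 3 [1.5y] zero: DF = P = 9233/10000 ≈ 0.923300
step 4 [2y] swap r/2=1120/37411: DF=(1 − 1120/37411·(0.965900+0.963900+0.923300))/(1+1120/37411) = 111/125 ≈ 0.888000
step 5 [2.5y] bond c/2=7/800: DF=(1478183/1600000 − 7/800·(0.965900+0.963900+0.923300+0.888000))/(1+7/800) = 4417/5000 ≈ 0.883400
step 6 [3y] bond c/2=7/160: DF=(880709/800000 − 7/160·(0.965900+0.963900+0.923300+0.888000+0.883400))/(1+7/160) = 8609/10000 ≈ 0.860900
step 7 [3.5y] zero: DF = P = 8187/10000 ≈ 0.818700

1 1/2 9659/10000
2 1 9639/10000
3 3/2 9233/10000
4 2 111/125
5 5/2 4417/5000
6 3 8609/10000
7 7/2 8187/10000
f(1.5y,2y) = ((9233/10000)/(111/125) − 1)/(1/2) = 353/4440 ≈ 7.9505%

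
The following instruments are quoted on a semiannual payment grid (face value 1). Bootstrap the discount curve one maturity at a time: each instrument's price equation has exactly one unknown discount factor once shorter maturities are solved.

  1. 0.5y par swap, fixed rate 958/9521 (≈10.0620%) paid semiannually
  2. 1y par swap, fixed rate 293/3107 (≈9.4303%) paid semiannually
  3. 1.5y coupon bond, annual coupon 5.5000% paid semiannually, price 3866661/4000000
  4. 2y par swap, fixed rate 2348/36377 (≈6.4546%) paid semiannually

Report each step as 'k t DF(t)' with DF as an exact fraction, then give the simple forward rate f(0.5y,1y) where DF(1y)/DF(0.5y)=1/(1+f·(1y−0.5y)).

step 1 [0.5y] swap r/2=479/9521: DF=(1 − 479/9521·(0))/(1+479/9521) = 9521/10000 ≈ 0.952100
step 2 [1y] swap r/2=293/6214: DF=(1 − 293/6214·(0.952100))/(1+293/6214) = 9121/10000 ≈ 0.912100
step 3 [1.5y] bond c/2=11/400: DF=(3866661/4000000 − 11/400·(0.952100+0.912100))/(1+11/400) = 8909/10000 ≈ 0.890900
step 4 [2y] swap r/2=1174/36377: DF=(1 − 1174/36377·(0.952100+0.912100+0.890900))/(1+1174/36377) = 4413/5000 ≈ 0.882600

1 1/2 9521/10000
2 1 9121/10000
3 3/2 8909/10000
4 2 4413/5000
f(0.5y,1y) = ((9521/10000)/(9121/10000) − 1)/(1/2) = 800/9121 ≈ 8.7710%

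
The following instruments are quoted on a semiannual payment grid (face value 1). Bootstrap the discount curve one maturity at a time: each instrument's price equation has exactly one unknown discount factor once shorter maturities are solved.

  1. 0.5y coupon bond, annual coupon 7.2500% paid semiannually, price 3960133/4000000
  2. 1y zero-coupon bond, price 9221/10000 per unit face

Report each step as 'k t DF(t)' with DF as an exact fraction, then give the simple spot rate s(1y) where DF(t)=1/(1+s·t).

step 1 [0.5y] bond c/2=29/800: DF=(3960133/4000000 − 29/800·(0))/(1+29/800) = 4777/5000 ≈ 0.955400
step 2 [1y] zero: DF = P = 9221/10000 ≈ 0.922100

1 1/2 4777/5000
2 1 9221/10000
s(1y) = (1/(9221/10000) − 1)/(1) = 779/9221 ≈ 8.4481%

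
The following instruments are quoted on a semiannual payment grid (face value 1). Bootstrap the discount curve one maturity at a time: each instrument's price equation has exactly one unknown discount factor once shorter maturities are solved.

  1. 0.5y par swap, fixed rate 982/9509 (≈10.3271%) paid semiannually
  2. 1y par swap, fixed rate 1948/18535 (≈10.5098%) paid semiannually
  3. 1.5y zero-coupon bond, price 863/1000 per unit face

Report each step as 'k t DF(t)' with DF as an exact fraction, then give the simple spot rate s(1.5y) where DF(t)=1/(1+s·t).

1 1/2 9509/10000
2 1 4513/5000
3 3/2 863/1000
s(1.5y) = (1/(863/1000) − 1)/(3/2) = 274/2589 ≈ 10.5832%

step 1 [0.5y] swap r/2=491/9509: DF=(1 − 491/9509·(0))/(1+491/9509) = 9509/10000 ≈ 0.950900
step 2 [1y] swap r/2=974/18535: DF=(1 − 974/18535·(0.950900))/(1+974/18535) = 4513/5000 ≈ 0.902600
step 3 [1.5y] zero: DF = P = 863/1000 ≈ 0.863000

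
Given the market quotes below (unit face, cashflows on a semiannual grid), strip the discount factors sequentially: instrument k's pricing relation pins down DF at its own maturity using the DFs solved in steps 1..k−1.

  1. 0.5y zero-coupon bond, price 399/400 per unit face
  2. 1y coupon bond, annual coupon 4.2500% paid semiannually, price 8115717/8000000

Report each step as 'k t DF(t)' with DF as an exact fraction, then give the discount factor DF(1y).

1 1/2 399/400
2 1 4863/5000
DF(1y) = 4863/5000 ≈ 0.972600

step 1 [0.5y] zero: DF = P = 399/400 ≈ 0.997500
step 2 [1y] bond c/2=17/800: DF=(8115717/8000000 − 17/800·(0.997500))/(1+17/800) = 4863/5000 ≈ 0.972600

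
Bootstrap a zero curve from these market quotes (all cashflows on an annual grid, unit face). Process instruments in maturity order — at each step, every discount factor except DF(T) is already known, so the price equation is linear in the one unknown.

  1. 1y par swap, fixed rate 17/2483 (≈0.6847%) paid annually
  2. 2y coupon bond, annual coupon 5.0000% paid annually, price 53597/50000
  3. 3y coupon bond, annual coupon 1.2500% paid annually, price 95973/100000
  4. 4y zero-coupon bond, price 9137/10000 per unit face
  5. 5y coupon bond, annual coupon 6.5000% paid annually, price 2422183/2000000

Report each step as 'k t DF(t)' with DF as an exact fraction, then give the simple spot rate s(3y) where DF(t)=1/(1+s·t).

step 1 [1y] swap r/1=17/2483: DF=(1 − 17/2483·(0))/(1+17/2483) = 2483/2500 ≈ 0.993200
step 2 [2y] bond c/1=1/20: DF=(53597/50000 − 1/20·(0.993200))/(1+1/20) = 1217/1250 ≈ 0.973600
step 3 [3y] bond c/1=1/80: DF=(95973/100000 − 1/80·(0.993200+0.973600))/(1+1/80) = 2309/2500 ≈ 0.923600
step 4 [4y] zero: DF = P = 9137/10000 ≈ 0.913700
step 5 [5y] bond c/1=13/200: DF=(2422183/2000000 − 13/200·(0.993200+0.973600+0.923600+0.913700))/(1+13/200) = 181/200 ≈ 0.905000

1 1 2483/2500
2 2 1217/1250
3 3 2309/2500
4 4 9137/10000
5 5 181/200
s(3y) = (1/(2309/2500) − 1)/(3) = 191/6927 ≈ 2.7573%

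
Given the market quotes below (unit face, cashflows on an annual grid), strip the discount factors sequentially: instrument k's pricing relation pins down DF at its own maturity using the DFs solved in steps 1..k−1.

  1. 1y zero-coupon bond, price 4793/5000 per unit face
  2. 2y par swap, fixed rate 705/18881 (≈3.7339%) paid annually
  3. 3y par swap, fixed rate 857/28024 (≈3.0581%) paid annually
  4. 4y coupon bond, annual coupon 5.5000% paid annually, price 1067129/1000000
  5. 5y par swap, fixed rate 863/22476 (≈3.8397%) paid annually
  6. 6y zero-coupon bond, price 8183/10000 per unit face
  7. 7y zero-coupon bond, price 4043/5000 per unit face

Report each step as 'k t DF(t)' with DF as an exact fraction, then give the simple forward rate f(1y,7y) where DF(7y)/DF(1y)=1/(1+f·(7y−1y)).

1 1 4793/5000
2 2 1859/2000
3 3 9143/10000
4 4 4327/5000
5 5 4137/5000
6 6 8183/10000
7 7 4043/5000
f(1y,7y) = ((4793/5000)/(4043/5000) − 1)/(6) = 125/4043 ≈ 3.0918%

step 1 [1y] zero: DF = P = 4793/5000 ≈ 0.958600
step 2 [2y] swap r/1=705/18881: DF=(1 − 705/18881·(0.958600))/(1+705/18881) = 1859/2000 ≈ 0.929500
step 3 [3y] swap r/1=857/28024: DF=(1 − 857/28024·(0.958600+0.929500))/(1+857/28024) = 9143/10000 ≈ 0.914300
step 4 [4y] bond c/1=11/200: DF=(1067129/1000000 − 11/200·(0.958600+0.929500+0.914300))/(1+11/200) = 4327/5000 ≈ 0.865400
step 5 [5y] swap r/1=863/22476: DF=(1 − 863/22476·(0.958600+0.929500+0.914300+0.865400))/(1+863/22476) = 4137/5000 ≈ 0.827400
step 6 [6y] zero: DF = P = 8183/10000 ≈ 0.818300
step 7 [7y] zero: DF = P = 4043/5000 ≈ 0.808600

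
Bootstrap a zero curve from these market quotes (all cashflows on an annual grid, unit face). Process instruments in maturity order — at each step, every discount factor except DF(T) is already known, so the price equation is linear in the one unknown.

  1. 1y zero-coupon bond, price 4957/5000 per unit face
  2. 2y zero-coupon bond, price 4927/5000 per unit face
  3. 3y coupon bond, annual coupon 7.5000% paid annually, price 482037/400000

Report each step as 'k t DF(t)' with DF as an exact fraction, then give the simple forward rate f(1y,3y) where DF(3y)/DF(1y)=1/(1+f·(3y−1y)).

step 1 [1y] zero: DF = P = 4957/5000 ≈ 0.991400
step 2 [2y] zero: DF = P = 4927/5000 ≈ 0.985400
step 3 [3y] bond c/1=3/40: DF=(482037/400000 − 3/40·(0.991400+0.985400))/(1+3/40) = 9831/10000 ≈ 0.983100

1 1 4957/5000
2 2 4927/5000
3 3 9831/10000
f(1y,3y) = ((4957/5000)/(9831/10000) − 1)/(2) = 83/19662 ≈ 0.4221%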